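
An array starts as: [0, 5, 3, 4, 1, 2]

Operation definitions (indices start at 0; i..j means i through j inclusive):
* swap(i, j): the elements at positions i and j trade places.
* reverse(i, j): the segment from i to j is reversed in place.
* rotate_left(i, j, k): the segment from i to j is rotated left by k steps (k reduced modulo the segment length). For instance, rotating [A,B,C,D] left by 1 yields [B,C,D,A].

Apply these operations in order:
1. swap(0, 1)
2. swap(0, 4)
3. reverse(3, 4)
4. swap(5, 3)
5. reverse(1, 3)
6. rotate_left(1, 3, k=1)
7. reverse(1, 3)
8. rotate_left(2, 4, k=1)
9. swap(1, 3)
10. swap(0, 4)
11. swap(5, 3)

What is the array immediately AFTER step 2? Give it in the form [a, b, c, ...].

Answer: [1, 0, 3, 4, 5, 2]

Derivation:
After 1 (swap(0, 1)): [5, 0, 3, 4, 1, 2]
After 2 (swap(0, 4)): [1, 0, 3, 4, 5, 2]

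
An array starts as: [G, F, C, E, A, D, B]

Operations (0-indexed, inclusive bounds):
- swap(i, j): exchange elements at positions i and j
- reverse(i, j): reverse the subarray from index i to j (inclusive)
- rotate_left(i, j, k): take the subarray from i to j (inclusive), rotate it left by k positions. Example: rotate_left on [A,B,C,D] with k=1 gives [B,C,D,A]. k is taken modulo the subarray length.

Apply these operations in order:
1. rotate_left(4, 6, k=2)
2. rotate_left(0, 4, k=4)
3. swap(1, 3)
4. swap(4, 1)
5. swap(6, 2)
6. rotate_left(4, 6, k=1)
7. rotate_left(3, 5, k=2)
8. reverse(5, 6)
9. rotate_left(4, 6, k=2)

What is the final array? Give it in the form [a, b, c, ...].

Answer: [B, E, D, F, A, G, C]

Derivation:
After 1 (rotate_left(4, 6, k=2)): [G, F, C, E, B, A, D]
After 2 (rotate_left(0, 4, k=4)): [B, G, F, C, E, A, D]
After 3 (swap(1, 3)): [B, C, F, G, E, A, D]
After 4 (swap(4, 1)): [B, E, F, G, C, A, D]
After 5 (swap(6, 2)): [B, E, D, G, C, A, F]
After 6 (rotate_left(4, 6, k=1)): [B, E, D, G, A, F, C]
After 7 (rotate_left(3, 5, k=2)): [B, E, D, F, G, A, C]
After 8 (reverse(5, 6)): [B, E, D, F, G, C, A]
After 9 (rotate_left(4, 6, k=2)): [B, E, D, F, A, G, C]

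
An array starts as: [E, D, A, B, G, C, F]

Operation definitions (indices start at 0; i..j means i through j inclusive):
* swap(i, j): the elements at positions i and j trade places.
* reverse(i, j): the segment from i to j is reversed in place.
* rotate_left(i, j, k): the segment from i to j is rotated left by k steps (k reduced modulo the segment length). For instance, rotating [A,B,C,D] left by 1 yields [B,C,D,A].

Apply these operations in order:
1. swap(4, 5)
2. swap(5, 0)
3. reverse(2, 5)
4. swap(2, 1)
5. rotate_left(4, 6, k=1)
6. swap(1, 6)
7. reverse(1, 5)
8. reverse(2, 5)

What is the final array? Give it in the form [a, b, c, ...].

After 1 (swap(4, 5)): [E, D, A, B, C, G, F]
After 2 (swap(5, 0)): [G, D, A, B, C, E, F]
After 3 (reverse(2, 5)): [G, D, E, C, B, A, F]
After 4 (swap(2, 1)): [G, E, D, C, B, A, F]
After 5 (rotate_left(4, 6, k=1)): [G, E, D, C, A, F, B]
After 6 (swap(1, 6)): [G, B, D, C, A, F, E]
After 7 (reverse(1, 5)): [G, F, A, C, D, B, E]
After 8 (reverse(2, 5)): [G, F, B, D, C, A, E]

Answer: [G, F, B, D, C, A, E]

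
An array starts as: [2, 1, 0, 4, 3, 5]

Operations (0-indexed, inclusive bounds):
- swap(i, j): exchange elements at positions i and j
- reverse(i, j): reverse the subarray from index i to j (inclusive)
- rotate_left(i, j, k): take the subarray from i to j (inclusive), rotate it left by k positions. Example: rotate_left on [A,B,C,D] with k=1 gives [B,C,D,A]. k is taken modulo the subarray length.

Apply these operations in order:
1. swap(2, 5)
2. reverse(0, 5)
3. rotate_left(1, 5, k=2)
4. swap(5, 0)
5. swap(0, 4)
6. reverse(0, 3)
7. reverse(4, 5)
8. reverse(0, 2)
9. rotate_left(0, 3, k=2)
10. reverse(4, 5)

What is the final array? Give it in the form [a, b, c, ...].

Answer: [2, 3, 5, 1, 4, 0]

Derivation:
After 1 (swap(2, 5)): [2, 1, 5, 4, 3, 0]
After 2 (reverse(0, 5)): [0, 3, 4, 5, 1, 2]
After 3 (rotate_left(1, 5, k=2)): [0, 5, 1, 2, 3, 4]
After 4 (swap(5, 0)): [4, 5, 1, 2, 3, 0]
After 5 (swap(0, 4)): [3, 5, 1, 2, 4, 0]
After 6 (reverse(0, 3)): [2, 1, 5, 3, 4, 0]
After 7 (reverse(4, 5)): [2, 1, 5, 3, 0, 4]
After 8 (reverse(0, 2)): [5, 1, 2, 3, 0, 4]
After 9 (rotate_left(0, 3, k=2)): [2, 3, 5, 1, 0, 4]
After 10 (reverse(4, 5)): [2, 3, 5, 1, 4, 0]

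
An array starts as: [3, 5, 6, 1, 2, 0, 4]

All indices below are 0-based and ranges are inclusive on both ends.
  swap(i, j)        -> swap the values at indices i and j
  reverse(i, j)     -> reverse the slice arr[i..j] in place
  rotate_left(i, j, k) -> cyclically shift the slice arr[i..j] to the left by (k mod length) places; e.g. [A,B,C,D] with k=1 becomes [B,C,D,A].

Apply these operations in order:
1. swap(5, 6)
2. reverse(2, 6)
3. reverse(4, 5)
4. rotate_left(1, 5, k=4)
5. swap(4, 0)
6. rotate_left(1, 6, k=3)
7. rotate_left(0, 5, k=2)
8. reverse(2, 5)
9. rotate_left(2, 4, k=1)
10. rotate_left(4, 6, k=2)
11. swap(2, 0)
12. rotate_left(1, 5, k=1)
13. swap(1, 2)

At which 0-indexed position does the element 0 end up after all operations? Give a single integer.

After 1 (swap(5, 6)): [3, 5, 6, 1, 2, 4, 0]
After 2 (reverse(2, 6)): [3, 5, 0, 4, 2, 1, 6]
After 3 (reverse(4, 5)): [3, 5, 0, 4, 1, 2, 6]
After 4 (rotate_left(1, 5, k=4)): [3, 2, 5, 0, 4, 1, 6]
After 5 (swap(4, 0)): [4, 2, 5, 0, 3, 1, 6]
After 6 (rotate_left(1, 6, k=3)): [4, 3, 1, 6, 2, 5, 0]
After 7 (rotate_left(0, 5, k=2)): [1, 6, 2, 5, 4, 3, 0]
After 8 (reverse(2, 5)): [1, 6, 3, 4, 5, 2, 0]
After 9 (rotate_left(2, 4, k=1)): [1, 6, 4, 5, 3, 2, 0]
After 10 (rotate_left(4, 6, k=2)): [1, 6, 4, 5, 0, 3, 2]
After 11 (swap(2, 0)): [4, 6, 1, 5, 0, 3, 2]
After 12 (rotate_left(1, 5, k=1)): [4, 1, 5, 0, 3, 6, 2]
After 13 (swap(1, 2)): [4, 5, 1, 0, 3, 6, 2]

Answer: 3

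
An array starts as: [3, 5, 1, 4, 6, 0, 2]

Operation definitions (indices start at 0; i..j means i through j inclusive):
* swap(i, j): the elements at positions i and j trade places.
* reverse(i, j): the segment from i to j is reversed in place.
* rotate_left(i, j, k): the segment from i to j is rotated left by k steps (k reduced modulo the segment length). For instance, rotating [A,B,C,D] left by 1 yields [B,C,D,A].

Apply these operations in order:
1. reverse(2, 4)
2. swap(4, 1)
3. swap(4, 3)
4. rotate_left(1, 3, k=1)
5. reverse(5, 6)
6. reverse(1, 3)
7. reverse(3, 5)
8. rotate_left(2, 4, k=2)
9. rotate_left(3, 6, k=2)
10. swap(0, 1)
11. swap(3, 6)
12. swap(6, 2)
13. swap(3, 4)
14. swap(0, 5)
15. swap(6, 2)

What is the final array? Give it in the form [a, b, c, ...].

Answer: [5, 3, 4, 0, 2, 1, 6]

Derivation:
After 1 (reverse(2, 4)): [3, 5, 6, 4, 1, 0, 2]
After 2 (swap(4, 1)): [3, 1, 6, 4, 5, 0, 2]
After 3 (swap(4, 3)): [3, 1, 6, 5, 4, 0, 2]
After 4 (rotate_left(1, 3, k=1)): [3, 6, 5, 1, 4, 0, 2]
After 5 (reverse(5, 6)): [3, 6, 5, 1, 4, 2, 0]
After 6 (reverse(1, 3)): [3, 1, 5, 6, 4, 2, 0]
After 7 (reverse(3, 5)): [3, 1, 5, 2, 4, 6, 0]
After 8 (rotate_left(2, 4, k=2)): [3, 1, 4, 5, 2, 6, 0]
After 9 (rotate_left(3, 6, k=2)): [3, 1, 4, 6, 0, 5, 2]
After 10 (swap(0, 1)): [1, 3, 4, 6, 0, 5, 2]
After 11 (swap(3, 6)): [1, 3, 4, 2, 0, 5, 6]
After 12 (swap(6, 2)): [1, 3, 6, 2, 0, 5, 4]
After 13 (swap(3, 4)): [1, 3, 6, 0, 2, 5, 4]
After 14 (swap(0, 5)): [5, 3, 6, 0, 2, 1, 4]
After 15 (swap(6, 2)): [5, 3, 4, 0, 2, 1, 6]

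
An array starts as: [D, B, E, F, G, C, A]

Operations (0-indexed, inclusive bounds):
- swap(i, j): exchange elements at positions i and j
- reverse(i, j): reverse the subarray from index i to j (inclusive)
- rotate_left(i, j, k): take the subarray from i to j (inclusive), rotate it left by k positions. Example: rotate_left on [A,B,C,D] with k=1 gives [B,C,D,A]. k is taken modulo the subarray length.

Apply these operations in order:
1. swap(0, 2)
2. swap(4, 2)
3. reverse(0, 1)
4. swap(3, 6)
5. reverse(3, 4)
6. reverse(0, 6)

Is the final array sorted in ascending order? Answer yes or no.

After 1 (swap(0, 2)): [E, B, D, F, G, C, A]
After 2 (swap(4, 2)): [E, B, G, F, D, C, A]
After 3 (reverse(0, 1)): [B, E, G, F, D, C, A]
After 4 (swap(3, 6)): [B, E, G, A, D, C, F]
After 5 (reverse(3, 4)): [B, E, G, D, A, C, F]
After 6 (reverse(0, 6)): [F, C, A, D, G, E, B]

Answer: no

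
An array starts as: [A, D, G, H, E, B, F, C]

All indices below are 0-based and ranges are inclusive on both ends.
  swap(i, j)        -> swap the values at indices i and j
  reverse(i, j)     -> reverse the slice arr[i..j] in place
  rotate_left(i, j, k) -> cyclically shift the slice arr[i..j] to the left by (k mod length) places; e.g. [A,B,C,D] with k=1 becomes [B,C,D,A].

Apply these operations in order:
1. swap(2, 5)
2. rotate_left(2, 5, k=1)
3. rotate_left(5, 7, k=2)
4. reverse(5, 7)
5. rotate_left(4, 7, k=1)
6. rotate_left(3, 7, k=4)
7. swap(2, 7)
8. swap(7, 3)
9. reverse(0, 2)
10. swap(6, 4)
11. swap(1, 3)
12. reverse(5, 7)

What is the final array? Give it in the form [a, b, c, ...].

After 1 (swap(2, 5)): [A, D, B, H, E, G, F, C]
After 2 (rotate_left(2, 5, k=1)): [A, D, H, E, G, B, F, C]
After 3 (rotate_left(5, 7, k=2)): [A, D, H, E, G, C, B, F]
After 4 (reverse(5, 7)): [A, D, H, E, G, F, B, C]
After 5 (rotate_left(4, 7, k=1)): [A, D, H, E, F, B, C, G]
After 6 (rotate_left(3, 7, k=4)): [A, D, H, G, E, F, B, C]
After 7 (swap(2, 7)): [A, D, C, G, E, F, B, H]
After 8 (swap(7, 3)): [A, D, C, H, E, F, B, G]
After 9 (reverse(0, 2)): [C, D, A, H, E, F, B, G]
After 10 (swap(6, 4)): [C, D, A, H, B, F, E, G]
After 11 (swap(1, 3)): [C, H, A, D, B, F, E, G]
After 12 (reverse(5, 7)): [C, H, A, D, B, G, E, F]

Answer: [C, H, A, D, B, G, E, F]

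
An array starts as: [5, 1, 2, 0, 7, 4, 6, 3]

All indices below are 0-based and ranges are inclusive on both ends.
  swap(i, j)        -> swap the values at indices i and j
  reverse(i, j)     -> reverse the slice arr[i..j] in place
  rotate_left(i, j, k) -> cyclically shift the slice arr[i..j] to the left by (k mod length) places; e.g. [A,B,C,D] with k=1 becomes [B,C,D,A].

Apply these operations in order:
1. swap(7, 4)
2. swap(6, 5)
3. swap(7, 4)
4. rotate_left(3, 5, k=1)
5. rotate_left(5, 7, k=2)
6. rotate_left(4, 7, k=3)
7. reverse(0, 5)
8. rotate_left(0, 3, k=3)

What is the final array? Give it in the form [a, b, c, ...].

Answer: [2, 6, 4, 7, 1, 5, 3, 0]

Derivation:
After 1 (swap(7, 4)): [5, 1, 2, 0, 3, 4, 6, 7]
After 2 (swap(6, 5)): [5, 1, 2, 0, 3, 6, 4, 7]
After 3 (swap(7, 4)): [5, 1, 2, 0, 7, 6, 4, 3]
After 4 (rotate_left(3, 5, k=1)): [5, 1, 2, 7, 6, 0, 4, 3]
After 5 (rotate_left(5, 7, k=2)): [5, 1, 2, 7, 6, 3, 0, 4]
After 6 (rotate_left(4, 7, k=3)): [5, 1, 2, 7, 4, 6, 3, 0]
After 7 (reverse(0, 5)): [6, 4, 7, 2, 1, 5, 3, 0]
After 8 (rotate_left(0, 3, k=3)): [2, 6, 4, 7, 1, 5, 3, 0]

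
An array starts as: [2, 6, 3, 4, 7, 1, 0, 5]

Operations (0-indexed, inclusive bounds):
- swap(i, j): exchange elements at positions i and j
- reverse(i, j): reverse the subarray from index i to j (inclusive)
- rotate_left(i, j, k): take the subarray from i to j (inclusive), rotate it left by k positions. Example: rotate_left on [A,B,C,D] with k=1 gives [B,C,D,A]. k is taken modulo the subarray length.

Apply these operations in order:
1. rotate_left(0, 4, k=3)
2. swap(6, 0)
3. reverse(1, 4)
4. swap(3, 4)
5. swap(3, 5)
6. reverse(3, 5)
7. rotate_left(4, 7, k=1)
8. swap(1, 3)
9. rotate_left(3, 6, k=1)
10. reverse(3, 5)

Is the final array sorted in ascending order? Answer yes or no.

Answer: no

Derivation:
After 1 (rotate_left(0, 4, k=3)): [4, 7, 2, 6, 3, 1, 0, 5]
After 2 (swap(6, 0)): [0, 7, 2, 6, 3, 1, 4, 5]
After 3 (reverse(1, 4)): [0, 3, 6, 2, 7, 1, 4, 5]
After 4 (swap(3, 4)): [0, 3, 6, 7, 2, 1, 4, 5]
After 5 (swap(3, 5)): [0, 3, 6, 1, 2, 7, 4, 5]
After 6 (reverse(3, 5)): [0, 3, 6, 7, 2, 1, 4, 5]
After 7 (rotate_left(4, 7, k=1)): [0, 3, 6, 7, 1, 4, 5, 2]
After 8 (swap(1, 3)): [0, 7, 6, 3, 1, 4, 5, 2]
After 9 (rotate_left(3, 6, k=1)): [0, 7, 6, 1, 4, 5, 3, 2]
After 10 (reverse(3, 5)): [0, 7, 6, 5, 4, 1, 3, 2]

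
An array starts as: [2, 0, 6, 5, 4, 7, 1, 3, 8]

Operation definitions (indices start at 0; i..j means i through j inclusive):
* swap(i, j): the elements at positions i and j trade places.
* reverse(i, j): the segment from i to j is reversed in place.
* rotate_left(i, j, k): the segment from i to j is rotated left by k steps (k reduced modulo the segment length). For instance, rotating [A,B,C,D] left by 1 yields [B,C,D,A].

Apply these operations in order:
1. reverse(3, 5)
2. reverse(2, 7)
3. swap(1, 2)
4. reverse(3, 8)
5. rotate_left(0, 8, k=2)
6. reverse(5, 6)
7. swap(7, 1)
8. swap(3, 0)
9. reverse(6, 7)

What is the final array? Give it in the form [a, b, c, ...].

Answer: [7, 2, 6, 0, 4, 1, 8, 5, 3]

Derivation:
After 1 (reverse(3, 5)): [2, 0, 6, 7, 4, 5, 1, 3, 8]
After 2 (reverse(2, 7)): [2, 0, 3, 1, 5, 4, 7, 6, 8]
After 3 (swap(1, 2)): [2, 3, 0, 1, 5, 4, 7, 6, 8]
After 4 (reverse(3, 8)): [2, 3, 0, 8, 6, 7, 4, 5, 1]
After 5 (rotate_left(0, 8, k=2)): [0, 8, 6, 7, 4, 5, 1, 2, 3]
After 6 (reverse(5, 6)): [0, 8, 6, 7, 4, 1, 5, 2, 3]
After 7 (swap(7, 1)): [0, 2, 6, 7, 4, 1, 5, 8, 3]
After 8 (swap(3, 0)): [7, 2, 6, 0, 4, 1, 5, 8, 3]
After 9 (reverse(6, 7)): [7, 2, 6, 0, 4, 1, 8, 5, 3]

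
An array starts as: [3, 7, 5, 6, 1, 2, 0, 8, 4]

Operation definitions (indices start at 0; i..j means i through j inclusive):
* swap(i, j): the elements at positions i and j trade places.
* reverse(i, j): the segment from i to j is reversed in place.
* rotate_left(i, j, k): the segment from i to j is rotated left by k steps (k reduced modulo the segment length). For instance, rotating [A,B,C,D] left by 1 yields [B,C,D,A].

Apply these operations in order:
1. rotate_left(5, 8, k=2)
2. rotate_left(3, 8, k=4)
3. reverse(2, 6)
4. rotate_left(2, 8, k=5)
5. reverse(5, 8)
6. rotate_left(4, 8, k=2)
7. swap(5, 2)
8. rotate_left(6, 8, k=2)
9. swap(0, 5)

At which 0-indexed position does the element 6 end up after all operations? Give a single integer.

Answer: 7

Derivation:
After 1 (rotate_left(5, 8, k=2)): [3, 7, 5, 6, 1, 8, 4, 2, 0]
After 2 (rotate_left(3, 8, k=4)): [3, 7, 5, 2, 0, 6, 1, 8, 4]
After 3 (reverse(2, 6)): [3, 7, 1, 6, 0, 2, 5, 8, 4]
After 4 (rotate_left(2, 8, k=5)): [3, 7, 8, 4, 1, 6, 0, 2, 5]
After 5 (reverse(5, 8)): [3, 7, 8, 4, 1, 5, 2, 0, 6]
After 6 (rotate_left(4, 8, k=2)): [3, 7, 8, 4, 2, 0, 6, 1, 5]
After 7 (swap(5, 2)): [3, 7, 0, 4, 2, 8, 6, 1, 5]
After 8 (rotate_left(6, 8, k=2)): [3, 7, 0, 4, 2, 8, 5, 6, 1]
After 9 (swap(0, 5)): [8, 7, 0, 4, 2, 3, 5, 6, 1]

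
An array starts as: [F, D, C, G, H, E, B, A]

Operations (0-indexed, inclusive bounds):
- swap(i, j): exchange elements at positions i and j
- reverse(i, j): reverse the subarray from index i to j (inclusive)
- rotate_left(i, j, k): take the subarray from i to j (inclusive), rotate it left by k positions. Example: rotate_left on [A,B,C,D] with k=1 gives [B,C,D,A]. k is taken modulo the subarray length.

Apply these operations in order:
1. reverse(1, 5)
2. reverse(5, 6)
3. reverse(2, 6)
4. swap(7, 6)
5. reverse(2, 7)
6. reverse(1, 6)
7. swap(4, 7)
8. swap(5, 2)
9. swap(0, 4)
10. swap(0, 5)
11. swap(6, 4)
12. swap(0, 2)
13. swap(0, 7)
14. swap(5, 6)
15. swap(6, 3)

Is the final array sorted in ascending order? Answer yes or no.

Answer: yes

Derivation:
After 1 (reverse(1, 5)): [F, E, H, G, C, D, B, A]
After 2 (reverse(5, 6)): [F, E, H, G, C, B, D, A]
After 3 (reverse(2, 6)): [F, E, D, B, C, G, H, A]
After 4 (swap(7, 6)): [F, E, D, B, C, G, A, H]
After 5 (reverse(2, 7)): [F, E, H, A, G, C, B, D]
After 6 (reverse(1, 6)): [F, B, C, G, A, H, E, D]
After 7 (swap(4, 7)): [F, B, C, G, D, H, E, A]
After 8 (swap(5, 2)): [F, B, H, G, D, C, E, A]
After 9 (swap(0, 4)): [D, B, H, G, F, C, E, A]
After 10 (swap(0, 5)): [C, B, H, G, F, D, E, A]
After 11 (swap(6, 4)): [C, B, H, G, E, D, F, A]
After 12 (swap(0, 2)): [H, B, C, G, E, D, F, A]
After 13 (swap(0, 7)): [A, B, C, G, E, D, F, H]
After 14 (swap(5, 6)): [A, B, C, G, E, F, D, H]
After 15 (swap(6, 3)): [A, B, C, D, E, F, G, H]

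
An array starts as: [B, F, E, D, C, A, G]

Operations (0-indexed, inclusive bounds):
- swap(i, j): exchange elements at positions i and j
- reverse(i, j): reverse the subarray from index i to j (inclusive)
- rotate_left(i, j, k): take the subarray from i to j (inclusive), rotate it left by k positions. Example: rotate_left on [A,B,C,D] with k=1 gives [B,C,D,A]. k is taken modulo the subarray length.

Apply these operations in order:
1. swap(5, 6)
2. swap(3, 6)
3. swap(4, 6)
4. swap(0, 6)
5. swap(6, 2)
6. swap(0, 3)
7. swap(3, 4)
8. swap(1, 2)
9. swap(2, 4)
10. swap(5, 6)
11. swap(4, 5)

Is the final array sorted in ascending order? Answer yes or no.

After 1 (swap(5, 6)): [B, F, E, D, C, G, A]
After 2 (swap(3, 6)): [B, F, E, A, C, G, D]
After 3 (swap(4, 6)): [B, F, E, A, D, G, C]
After 4 (swap(0, 6)): [C, F, E, A, D, G, B]
After 5 (swap(6, 2)): [C, F, B, A, D, G, E]
After 6 (swap(0, 3)): [A, F, B, C, D, G, E]
After 7 (swap(3, 4)): [A, F, B, D, C, G, E]
After 8 (swap(1, 2)): [A, B, F, D, C, G, E]
After 9 (swap(2, 4)): [A, B, C, D, F, G, E]
After 10 (swap(5, 6)): [A, B, C, D, F, E, G]
After 11 (swap(4, 5)): [A, B, C, D, E, F, G]

Answer: yes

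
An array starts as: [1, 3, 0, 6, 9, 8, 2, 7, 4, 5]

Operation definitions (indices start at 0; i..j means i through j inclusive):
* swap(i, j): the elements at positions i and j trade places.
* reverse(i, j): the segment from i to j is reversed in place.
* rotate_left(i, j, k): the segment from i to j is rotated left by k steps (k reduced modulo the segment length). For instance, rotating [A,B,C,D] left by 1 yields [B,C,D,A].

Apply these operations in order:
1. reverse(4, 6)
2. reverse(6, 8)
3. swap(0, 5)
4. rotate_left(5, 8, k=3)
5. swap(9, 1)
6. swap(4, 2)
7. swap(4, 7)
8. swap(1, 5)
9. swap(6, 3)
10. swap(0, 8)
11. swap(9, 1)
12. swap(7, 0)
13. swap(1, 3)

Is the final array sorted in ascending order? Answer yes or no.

Answer: yes

Derivation:
After 1 (reverse(4, 6)): [1, 3, 0, 6, 2, 8, 9, 7, 4, 5]
After 2 (reverse(6, 8)): [1, 3, 0, 6, 2, 8, 4, 7, 9, 5]
After 3 (swap(0, 5)): [8, 3, 0, 6, 2, 1, 4, 7, 9, 5]
After 4 (rotate_left(5, 8, k=3)): [8, 3, 0, 6, 2, 9, 1, 4, 7, 5]
After 5 (swap(9, 1)): [8, 5, 0, 6, 2, 9, 1, 4, 7, 3]
After 6 (swap(4, 2)): [8, 5, 2, 6, 0, 9, 1, 4, 7, 3]
After 7 (swap(4, 7)): [8, 5, 2, 6, 4, 9, 1, 0, 7, 3]
After 8 (swap(1, 5)): [8, 9, 2, 6, 4, 5, 1, 0, 7, 3]
After 9 (swap(6, 3)): [8, 9, 2, 1, 4, 5, 6, 0, 7, 3]
After 10 (swap(0, 8)): [7, 9, 2, 1, 4, 5, 6, 0, 8, 3]
After 11 (swap(9, 1)): [7, 3, 2, 1, 4, 5, 6, 0, 8, 9]
After 12 (swap(7, 0)): [0, 3, 2, 1, 4, 5, 6, 7, 8, 9]
After 13 (swap(1, 3)): [0, 1, 2, 3, 4, 5, 6, 7, 8, 9]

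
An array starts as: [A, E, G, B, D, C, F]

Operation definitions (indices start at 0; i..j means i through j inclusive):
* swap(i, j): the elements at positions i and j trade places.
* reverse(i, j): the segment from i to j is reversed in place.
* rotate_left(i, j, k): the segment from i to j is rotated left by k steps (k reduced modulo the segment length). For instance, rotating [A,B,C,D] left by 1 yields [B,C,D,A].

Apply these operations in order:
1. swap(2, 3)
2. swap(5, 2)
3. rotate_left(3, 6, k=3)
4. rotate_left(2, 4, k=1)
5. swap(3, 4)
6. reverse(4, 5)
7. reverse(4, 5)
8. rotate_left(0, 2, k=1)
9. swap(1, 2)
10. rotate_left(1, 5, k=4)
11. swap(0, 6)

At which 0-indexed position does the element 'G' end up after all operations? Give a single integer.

Answer: 5

Derivation:
After 1 (swap(2, 3)): [A, E, B, G, D, C, F]
After 2 (swap(5, 2)): [A, E, C, G, D, B, F]
After 3 (rotate_left(3, 6, k=3)): [A, E, C, F, G, D, B]
After 4 (rotate_left(2, 4, k=1)): [A, E, F, G, C, D, B]
After 5 (swap(3, 4)): [A, E, F, C, G, D, B]
After 6 (reverse(4, 5)): [A, E, F, C, D, G, B]
After 7 (reverse(4, 5)): [A, E, F, C, G, D, B]
After 8 (rotate_left(0, 2, k=1)): [E, F, A, C, G, D, B]
After 9 (swap(1, 2)): [E, A, F, C, G, D, B]
After 10 (rotate_left(1, 5, k=4)): [E, D, A, F, C, G, B]
After 11 (swap(0, 6)): [B, D, A, F, C, G, E]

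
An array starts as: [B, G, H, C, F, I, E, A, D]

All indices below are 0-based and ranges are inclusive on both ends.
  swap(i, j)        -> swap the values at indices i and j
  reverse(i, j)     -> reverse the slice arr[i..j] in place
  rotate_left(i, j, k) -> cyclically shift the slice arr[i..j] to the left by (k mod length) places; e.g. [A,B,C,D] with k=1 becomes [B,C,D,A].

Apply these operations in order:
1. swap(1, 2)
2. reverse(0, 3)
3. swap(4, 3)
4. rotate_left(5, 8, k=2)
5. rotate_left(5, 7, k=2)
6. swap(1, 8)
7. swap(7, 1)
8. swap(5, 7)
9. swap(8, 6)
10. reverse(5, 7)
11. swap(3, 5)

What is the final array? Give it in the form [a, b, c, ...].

Answer: [C, D, H, I, B, F, G, E, A]

Derivation:
After 1 (swap(1, 2)): [B, H, G, C, F, I, E, A, D]
After 2 (reverse(0, 3)): [C, G, H, B, F, I, E, A, D]
After 3 (swap(4, 3)): [C, G, H, F, B, I, E, A, D]
After 4 (rotate_left(5, 8, k=2)): [C, G, H, F, B, A, D, I, E]
After 5 (rotate_left(5, 7, k=2)): [C, G, H, F, B, I, A, D, E]
After 6 (swap(1, 8)): [C, E, H, F, B, I, A, D, G]
After 7 (swap(7, 1)): [C, D, H, F, B, I, A, E, G]
After 8 (swap(5, 7)): [C, D, H, F, B, E, A, I, G]
After 9 (swap(8, 6)): [C, D, H, F, B, E, G, I, A]
After 10 (reverse(5, 7)): [C, D, H, F, B, I, G, E, A]
After 11 (swap(3, 5)): [C, D, H, I, B, F, G, E, A]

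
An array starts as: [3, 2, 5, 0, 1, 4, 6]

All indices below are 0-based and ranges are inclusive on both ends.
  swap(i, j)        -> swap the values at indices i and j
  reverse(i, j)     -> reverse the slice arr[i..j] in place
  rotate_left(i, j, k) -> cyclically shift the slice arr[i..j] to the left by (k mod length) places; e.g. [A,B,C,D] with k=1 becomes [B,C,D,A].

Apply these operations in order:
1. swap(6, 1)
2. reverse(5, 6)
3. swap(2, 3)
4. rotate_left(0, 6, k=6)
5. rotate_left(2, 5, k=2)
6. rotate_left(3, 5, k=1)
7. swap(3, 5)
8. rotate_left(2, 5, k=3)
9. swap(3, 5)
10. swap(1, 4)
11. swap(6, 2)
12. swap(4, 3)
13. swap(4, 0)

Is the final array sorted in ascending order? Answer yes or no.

After 1 (swap(6, 1)): [3, 6, 5, 0, 1, 4, 2]
After 2 (reverse(5, 6)): [3, 6, 5, 0, 1, 2, 4]
After 3 (swap(2, 3)): [3, 6, 0, 5, 1, 2, 4]
After 4 (rotate_left(0, 6, k=6)): [4, 3, 6, 0, 5, 1, 2]
After 5 (rotate_left(2, 5, k=2)): [4, 3, 5, 1, 6, 0, 2]
After 6 (rotate_left(3, 5, k=1)): [4, 3, 5, 6, 0, 1, 2]
After 7 (swap(3, 5)): [4, 3, 5, 1, 0, 6, 2]
After 8 (rotate_left(2, 5, k=3)): [4, 3, 6, 5, 1, 0, 2]
After 9 (swap(3, 5)): [4, 3, 6, 0, 1, 5, 2]
After 10 (swap(1, 4)): [4, 1, 6, 0, 3, 5, 2]
After 11 (swap(6, 2)): [4, 1, 2, 0, 3, 5, 6]
After 12 (swap(4, 3)): [4, 1, 2, 3, 0, 5, 6]
After 13 (swap(4, 0)): [0, 1, 2, 3, 4, 5, 6]

Answer: yes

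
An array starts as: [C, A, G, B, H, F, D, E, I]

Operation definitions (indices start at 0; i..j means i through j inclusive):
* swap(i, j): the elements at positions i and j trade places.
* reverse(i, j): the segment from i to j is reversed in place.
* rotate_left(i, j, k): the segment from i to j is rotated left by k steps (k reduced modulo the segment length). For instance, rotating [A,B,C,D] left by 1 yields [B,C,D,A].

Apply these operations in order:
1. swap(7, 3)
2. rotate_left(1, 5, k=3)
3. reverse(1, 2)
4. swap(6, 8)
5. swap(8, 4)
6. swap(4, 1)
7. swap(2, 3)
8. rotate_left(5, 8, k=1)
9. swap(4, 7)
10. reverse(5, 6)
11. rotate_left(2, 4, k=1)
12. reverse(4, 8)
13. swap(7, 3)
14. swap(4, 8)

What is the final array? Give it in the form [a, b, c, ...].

Answer: [C, D, H, B, A, F, I, G, E]

Derivation:
After 1 (swap(7, 3)): [C, A, G, E, H, F, D, B, I]
After 2 (rotate_left(1, 5, k=3)): [C, H, F, A, G, E, D, B, I]
After 3 (reverse(1, 2)): [C, F, H, A, G, E, D, B, I]
After 4 (swap(6, 8)): [C, F, H, A, G, E, I, B, D]
After 5 (swap(8, 4)): [C, F, H, A, D, E, I, B, G]
After 6 (swap(4, 1)): [C, D, H, A, F, E, I, B, G]
After 7 (swap(2, 3)): [C, D, A, H, F, E, I, B, G]
After 8 (rotate_left(5, 8, k=1)): [C, D, A, H, F, I, B, G, E]
After 9 (swap(4, 7)): [C, D, A, H, G, I, B, F, E]
After 10 (reverse(5, 6)): [C, D, A, H, G, B, I, F, E]
After 11 (rotate_left(2, 4, k=1)): [C, D, H, G, A, B, I, F, E]
After 12 (reverse(4, 8)): [C, D, H, G, E, F, I, B, A]
After 13 (swap(7, 3)): [C, D, H, B, E, F, I, G, A]
After 14 (swap(4, 8)): [C, D, H, B, A, F, I, G, E]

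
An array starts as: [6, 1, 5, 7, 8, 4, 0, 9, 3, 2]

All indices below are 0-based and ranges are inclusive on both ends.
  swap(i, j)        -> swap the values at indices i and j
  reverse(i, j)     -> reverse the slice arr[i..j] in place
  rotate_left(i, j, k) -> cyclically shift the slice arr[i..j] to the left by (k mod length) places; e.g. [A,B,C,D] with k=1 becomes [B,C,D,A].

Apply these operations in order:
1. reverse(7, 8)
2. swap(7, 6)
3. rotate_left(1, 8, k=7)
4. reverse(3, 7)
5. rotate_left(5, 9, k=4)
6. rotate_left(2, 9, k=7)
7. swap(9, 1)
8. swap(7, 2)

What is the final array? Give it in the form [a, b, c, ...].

After 1 (reverse(7, 8)): [6, 1, 5, 7, 8, 4, 0, 3, 9, 2]
After 2 (swap(7, 6)): [6, 1, 5, 7, 8, 4, 3, 0, 9, 2]
After 3 (rotate_left(1, 8, k=7)): [6, 9, 1, 5, 7, 8, 4, 3, 0, 2]
After 4 (reverse(3, 7)): [6, 9, 1, 3, 4, 8, 7, 5, 0, 2]
After 5 (rotate_left(5, 9, k=4)): [6, 9, 1, 3, 4, 2, 8, 7, 5, 0]
After 6 (rotate_left(2, 9, k=7)): [6, 9, 0, 1, 3, 4, 2, 8, 7, 5]
After 7 (swap(9, 1)): [6, 5, 0, 1, 3, 4, 2, 8, 7, 9]
After 8 (swap(7, 2)): [6, 5, 8, 1, 3, 4, 2, 0, 7, 9]

Answer: [6, 5, 8, 1, 3, 4, 2, 0, 7, 9]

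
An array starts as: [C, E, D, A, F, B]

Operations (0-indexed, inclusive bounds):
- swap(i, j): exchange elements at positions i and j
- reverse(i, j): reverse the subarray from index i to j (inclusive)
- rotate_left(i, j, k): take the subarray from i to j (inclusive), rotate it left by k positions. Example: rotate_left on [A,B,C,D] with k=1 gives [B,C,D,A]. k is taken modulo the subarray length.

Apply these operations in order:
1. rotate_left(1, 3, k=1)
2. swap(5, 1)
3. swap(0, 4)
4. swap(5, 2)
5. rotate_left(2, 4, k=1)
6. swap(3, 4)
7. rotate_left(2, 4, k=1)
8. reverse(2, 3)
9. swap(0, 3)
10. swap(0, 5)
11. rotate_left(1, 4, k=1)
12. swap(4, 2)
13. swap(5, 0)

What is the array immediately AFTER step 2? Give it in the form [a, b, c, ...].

Answer: [C, B, A, E, F, D]

Derivation:
After 1 (rotate_left(1, 3, k=1)): [C, D, A, E, F, B]
After 2 (swap(5, 1)): [C, B, A, E, F, D]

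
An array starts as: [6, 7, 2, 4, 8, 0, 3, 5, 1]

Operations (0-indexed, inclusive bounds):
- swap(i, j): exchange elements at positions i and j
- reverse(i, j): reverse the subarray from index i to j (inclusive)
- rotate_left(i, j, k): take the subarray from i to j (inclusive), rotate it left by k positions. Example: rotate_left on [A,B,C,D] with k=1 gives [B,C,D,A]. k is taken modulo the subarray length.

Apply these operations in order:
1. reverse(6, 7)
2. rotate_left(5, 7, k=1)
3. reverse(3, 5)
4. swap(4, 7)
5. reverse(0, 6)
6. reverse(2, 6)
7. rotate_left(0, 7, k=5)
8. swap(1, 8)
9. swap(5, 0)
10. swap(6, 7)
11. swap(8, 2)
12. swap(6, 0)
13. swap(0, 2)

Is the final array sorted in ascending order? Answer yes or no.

After 1 (reverse(6, 7)): [6, 7, 2, 4, 8, 0, 5, 3, 1]
After 2 (rotate_left(5, 7, k=1)): [6, 7, 2, 4, 8, 5, 3, 0, 1]
After 3 (reverse(3, 5)): [6, 7, 2, 5, 8, 4, 3, 0, 1]
After 4 (swap(4, 7)): [6, 7, 2, 5, 0, 4, 3, 8, 1]
After 5 (reverse(0, 6)): [3, 4, 0, 5, 2, 7, 6, 8, 1]
After 6 (reverse(2, 6)): [3, 4, 6, 7, 2, 5, 0, 8, 1]
After 7 (rotate_left(0, 7, k=5)): [5, 0, 8, 3, 4, 6, 7, 2, 1]
After 8 (swap(1, 8)): [5, 1, 8, 3, 4, 6, 7, 2, 0]
After 9 (swap(5, 0)): [6, 1, 8, 3, 4, 5, 7, 2, 0]
After 10 (swap(6, 7)): [6, 1, 8, 3, 4, 5, 2, 7, 0]
After 11 (swap(8, 2)): [6, 1, 0, 3, 4, 5, 2, 7, 8]
After 12 (swap(6, 0)): [2, 1, 0, 3, 4, 5, 6, 7, 8]
After 13 (swap(0, 2)): [0, 1, 2, 3, 4, 5, 6, 7, 8]

Answer: yes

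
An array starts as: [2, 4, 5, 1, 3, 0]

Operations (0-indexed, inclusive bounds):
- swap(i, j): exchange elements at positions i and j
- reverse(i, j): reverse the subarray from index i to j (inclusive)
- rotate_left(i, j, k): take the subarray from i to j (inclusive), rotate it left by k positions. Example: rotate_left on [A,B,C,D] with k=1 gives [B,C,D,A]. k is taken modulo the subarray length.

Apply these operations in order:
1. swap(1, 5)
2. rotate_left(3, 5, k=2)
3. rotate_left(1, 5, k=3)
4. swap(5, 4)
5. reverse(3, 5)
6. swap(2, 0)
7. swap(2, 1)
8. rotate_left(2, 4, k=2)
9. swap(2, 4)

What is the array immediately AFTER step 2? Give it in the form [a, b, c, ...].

After 1 (swap(1, 5)): [2, 0, 5, 1, 3, 4]
After 2 (rotate_left(3, 5, k=2)): [2, 0, 5, 4, 1, 3]

Answer: [2, 0, 5, 4, 1, 3]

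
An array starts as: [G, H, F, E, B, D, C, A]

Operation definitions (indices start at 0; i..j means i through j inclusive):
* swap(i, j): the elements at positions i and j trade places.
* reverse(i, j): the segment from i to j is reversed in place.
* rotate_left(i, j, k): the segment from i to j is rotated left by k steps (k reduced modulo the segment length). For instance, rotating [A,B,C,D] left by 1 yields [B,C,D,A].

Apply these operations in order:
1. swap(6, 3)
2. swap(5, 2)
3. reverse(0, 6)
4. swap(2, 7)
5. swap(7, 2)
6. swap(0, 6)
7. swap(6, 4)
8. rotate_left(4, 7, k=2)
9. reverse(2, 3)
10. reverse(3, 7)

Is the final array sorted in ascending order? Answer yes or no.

Answer: no

Derivation:
After 1 (swap(6, 3)): [G, H, F, C, B, D, E, A]
After 2 (swap(5, 2)): [G, H, D, C, B, F, E, A]
After 3 (reverse(0, 6)): [E, F, B, C, D, H, G, A]
After 4 (swap(2, 7)): [E, F, A, C, D, H, G, B]
After 5 (swap(7, 2)): [E, F, B, C, D, H, G, A]
After 6 (swap(0, 6)): [G, F, B, C, D, H, E, A]
After 7 (swap(6, 4)): [G, F, B, C, E, H, D, A]
After 8 (rotate_left(4, 7, k=2)): [G, F, B, C, D, A, E, H]
After 9 (reverse(2, 3)): [G, F, C, B, D, A, E, H]
After 10 (reverse(3, 7)): [G, F, C, H, E, A, D, B]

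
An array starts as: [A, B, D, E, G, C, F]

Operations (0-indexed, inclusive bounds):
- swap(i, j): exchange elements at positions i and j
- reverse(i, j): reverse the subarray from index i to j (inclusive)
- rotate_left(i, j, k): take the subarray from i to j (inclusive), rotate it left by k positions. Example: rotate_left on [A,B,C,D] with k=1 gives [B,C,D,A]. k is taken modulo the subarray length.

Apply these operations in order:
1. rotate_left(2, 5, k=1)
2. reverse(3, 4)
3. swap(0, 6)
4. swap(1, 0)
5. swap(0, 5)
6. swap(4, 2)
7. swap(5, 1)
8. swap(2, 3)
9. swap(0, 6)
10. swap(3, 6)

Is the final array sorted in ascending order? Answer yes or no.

Answer: yes

Derivation:
After 1 (rotate_left(2, 5, k=1)): [A, B, E, G, C, D, F]
After 2 (reverse(3, 4)): [A, B, E, C, G, D, F]
After 3 (swap(0, 6)): [F, B, E, C, G, D, A]
After 4 (swap(1, 0)): [B, F, E, C, G, D, A]
After 5 (swap(0, 5)): [D, F, E, C, G, B, A]
After 6 (swap(4, 2)): [D, F, G, C, E, B, A]
After 7 (swap(5, 1)): [D, B, G, C, E, F, A]
After 8 (swap(2, 3)): [D, B, C, G, E, F, A]
After 9 (swap(0, 6)): [A, B, C, G, E, F, D]
After 10 (swap(3, 6)): [A, B, C, D, E, F, G]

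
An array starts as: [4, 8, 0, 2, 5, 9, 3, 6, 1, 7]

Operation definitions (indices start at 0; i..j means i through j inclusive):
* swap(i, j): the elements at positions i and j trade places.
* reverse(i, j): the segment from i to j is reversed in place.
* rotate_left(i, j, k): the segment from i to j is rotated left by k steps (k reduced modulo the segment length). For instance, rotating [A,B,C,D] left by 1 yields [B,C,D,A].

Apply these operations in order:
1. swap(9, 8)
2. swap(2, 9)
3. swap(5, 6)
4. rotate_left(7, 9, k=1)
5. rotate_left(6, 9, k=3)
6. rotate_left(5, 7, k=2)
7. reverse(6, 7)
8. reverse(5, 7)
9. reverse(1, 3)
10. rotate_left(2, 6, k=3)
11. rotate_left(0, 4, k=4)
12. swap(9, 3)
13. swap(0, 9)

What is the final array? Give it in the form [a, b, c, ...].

After 1 (swap(9, 8)): [4, 8, 0, 2, 5, 9, 3, 6, 7, 1]
After 2 (swap(2, 9)): [4, 8, 1, 2, 5, 9, 3, 6, 7, 0]
After 3 (swap(5, 6)): [4, 8, 1, 2, 5, 3, 9, 6, 7, 0]
After 4 (rotate_left(7, 9, k=1)): [4, 8, 1, 2, 5, 3, 9, 7, 0, 6]
After 5 (rotate_left(6, 9, k=3)): [4, 8, 1, 2, 5, 3, 6, 9, 7, 0]
After 6 (rotate_left(5, 7, k=2)): [4, 8, 1, 2, 5, 9, 3, 6, 7, 0]
After 7 (reverse(6, 7)): [4, 8, 1, 2, 5, 9, 6, 3, 7, 0]
After 8 (reverse(5, 7)): [4, 8, 1, 2, 5, 3, 6, 9, 7, 0]
After 9 (reverse(1, 3)): [4, 2, 1, 8, 5, 3, 6, 9, 7, 0]
After 10 (rotate_left(2, 6, k=3)): [4, 2, 3, 6, 1, 8, 5, 9, 7, 0]
After 11 (rotate_left(0, 4, k=4)): [1, 4, 2, 3, 6, 8, 5, 9, 7, 0]
After 12 (swap(9, 3)): [1, 4, 2, 0, 6, 8, 5, 9, 7, 3]
After 13 (swap(0, 9)): [3, 4, 2, 0, 6, 8, 5, 9, 7, 1]

Answer: [3, 4, 2, 0, 6, 8, 5, 9, 7, 1]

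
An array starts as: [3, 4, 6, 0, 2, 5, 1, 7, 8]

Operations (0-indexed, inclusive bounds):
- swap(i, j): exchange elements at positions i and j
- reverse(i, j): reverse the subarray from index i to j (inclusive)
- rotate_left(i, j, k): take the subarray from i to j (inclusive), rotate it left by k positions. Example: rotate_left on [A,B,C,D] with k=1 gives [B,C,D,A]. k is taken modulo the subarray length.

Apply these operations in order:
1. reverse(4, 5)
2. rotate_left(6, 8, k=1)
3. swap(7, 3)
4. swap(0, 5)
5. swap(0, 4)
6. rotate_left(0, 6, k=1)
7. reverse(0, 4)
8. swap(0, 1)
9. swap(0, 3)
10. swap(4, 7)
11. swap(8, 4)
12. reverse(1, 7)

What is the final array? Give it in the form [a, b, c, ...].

After 1 (reverse(4, 5)): [3, 4, 6, 0, 5, 2, 1, 7, 8]
After 2 (rotate_left(6, 8, k=1)): [3, 4, 6, 0, 5, 2, 7, 8, 1]
After 3 (swap(7, 3)): [3, 4, 6, 8, 5, 2, 7, 0, 1]
After 4 (swap(0, 5)): [2, 4, 6, 8, 5, 3, 7, 0, 1]
After 5 (swap(0, 4)): [5, 4, 6, 8, 2, 3, 7, 0, 1]
After 6 (rotate_left(0, 6, k=1)): [4, 6, 8, 2, 3, 7, 5, 0, 1]
After 7 (reverse(0, 4)): [3, 2, 8, 6, 4, 7, 5, 0, 1]
After 8 (swap(0, 1)): [2, 3, 8, 6, 4, 7, 5, 0, 1]
After 9 (swap(0, 3)): [6, 3, 8, 2, 4, 7, 5, 0, 1]
After 10 (swap(4, 7)): [6, 3, 8, 2, 0, 7, 5, 4, 1]
After 11 (swap(8, 4)): [6, 3, 8, 2, 1, 7, 5, 4, 0]
After 12 (reverse(1, 7)): [6, 4, 5, 7, 1, 2, 8, 3, 0]

Answer: [6, 4, 5, 7, 1, 2, 8, 3, 0]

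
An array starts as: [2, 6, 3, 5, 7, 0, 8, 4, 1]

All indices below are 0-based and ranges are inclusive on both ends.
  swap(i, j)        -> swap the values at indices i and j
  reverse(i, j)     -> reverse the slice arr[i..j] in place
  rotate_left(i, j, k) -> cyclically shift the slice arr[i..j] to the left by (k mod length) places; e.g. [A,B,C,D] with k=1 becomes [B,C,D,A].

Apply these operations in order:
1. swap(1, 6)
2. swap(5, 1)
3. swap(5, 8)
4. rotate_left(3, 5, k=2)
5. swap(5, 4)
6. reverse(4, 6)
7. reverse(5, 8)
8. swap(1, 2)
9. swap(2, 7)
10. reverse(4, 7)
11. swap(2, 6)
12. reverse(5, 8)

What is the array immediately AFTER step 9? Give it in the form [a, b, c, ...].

After 1 (swap(1, 6)): [2, 8, 3, 5, 7, 0, 6, 4, 1]
After 2 (swap(5, 1)): [2, 0, 3, 5, 7, 8, 6, 4, 1]
After 3 (swap(5, 8)): [2, 0, 3, 5, 7, 1, 6, 4, 8]
After 4 (rotate_left(3, 5, k=2)): [2, 0, 3, 1, 5, 7, 6, 4, 8]
After 5 (swap(5, 4)): [2, 0, 3, 1, 7, 5, 6, 4, 8]
After 6 (reverse(4, 6)): [2, 0, 3, 1, 6, 5, 7, 4, 8]
After 7 (reverse(5, 8)): [2, 0, 3, 1, 6, 8, 4, 7, 5]
After 8 (swap(1, 2)): [2, 3, 0, 1, 6, 8, 4, 7, 5]
After 9 (swap(2, 7)): [2, 3, 7, 1, 6, 8, 4, 0, 5]

Answer: [2, 3, 7, 1, 6, 8, 4, 0, 5]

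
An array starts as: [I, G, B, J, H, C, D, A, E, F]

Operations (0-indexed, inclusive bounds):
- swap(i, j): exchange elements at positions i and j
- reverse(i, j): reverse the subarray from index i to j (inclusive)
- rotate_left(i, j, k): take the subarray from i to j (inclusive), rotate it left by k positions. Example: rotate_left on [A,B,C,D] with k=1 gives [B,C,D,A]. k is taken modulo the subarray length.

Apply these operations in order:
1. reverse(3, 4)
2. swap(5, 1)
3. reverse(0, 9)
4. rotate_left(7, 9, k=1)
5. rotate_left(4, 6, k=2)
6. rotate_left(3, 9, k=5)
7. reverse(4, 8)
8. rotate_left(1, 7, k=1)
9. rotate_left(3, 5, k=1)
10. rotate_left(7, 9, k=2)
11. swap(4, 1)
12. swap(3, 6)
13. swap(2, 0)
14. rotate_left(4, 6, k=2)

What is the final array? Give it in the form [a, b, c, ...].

After 1 (reverse(3, 4)): [I, G, B, H, J, C, D, A, E, F]
After 2 (swap(5, 1)): [I, C, B, H, J, G, D, A, E, F]
After 3 (reverse(0, 9)): [F, E, A, D, G, J, H, B, C, I]
After 4 (rotate_left(7, 9, k=1)): [F, E, A, D, G, J, H, C, I, B]
After 5 (rotate_left(4, 6, k=2)): [F, E, A, D, H, G, J, C, I, B]
After 6 (rotate_left(3, 9, k=5)): [F, E, A, I, B, D, H, G, J, C]
After 7 (reverse(4, 8)): [F, E, A, I, J, G, H, D, B, C]
After 8 (rotate_left(1, 7, k=1)): [F, A, I, J, G, H, D, E, B, C]
After 9 (rotate_left(3, 5, k=1)): [F, A, I, G, H, J, D, E, B, C]
After 10 (rotate_left(7, 9, k=2)): [F, A, I, G, H, J, D, C, E, B]
After 11 (swap(4, 1)): [F, H, I, G, A, J, D, C, E, B]
After 12 (swap(3, 6)): [F, H, I, D, A, J, G, C, E, B]
After 13 (swap(2, 0)): [I, H, F, D, A, J, G, C, E, B]
After 14 (rotate_left(4, 6, k=2)): [I, H, F, D, G, A, J, C, E, B]

Answer: [I, H, F, D, G, A, J, C, E, B]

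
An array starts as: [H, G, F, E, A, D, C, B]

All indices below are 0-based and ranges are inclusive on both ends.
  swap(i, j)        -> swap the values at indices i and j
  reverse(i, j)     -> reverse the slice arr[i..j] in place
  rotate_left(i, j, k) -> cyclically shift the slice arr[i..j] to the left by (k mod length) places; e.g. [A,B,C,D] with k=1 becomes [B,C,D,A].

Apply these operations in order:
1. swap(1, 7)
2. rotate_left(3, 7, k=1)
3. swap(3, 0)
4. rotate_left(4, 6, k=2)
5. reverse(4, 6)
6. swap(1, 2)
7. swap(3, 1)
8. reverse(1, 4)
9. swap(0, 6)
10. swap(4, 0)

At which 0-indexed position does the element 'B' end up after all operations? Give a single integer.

After 1 (swap(1, 7)): [H, B, F, E, A, D, C, G]
After 2 (rotate_left(3, 7, k=1)): [H, B, F, A, D, C, G, E]
After 3 (swap(3, 0)): [A, B, F, H, D, C, G, E]
After 4 (rotate_left(4, 6, k=2)): [A, B, F, H, G, D, C, E]
After 5 (reverse(4, 6)): [A, B, F, H, C, D, G, E]
After 6 (swap(1, 2)): [A, F, B, H, C, D, G, E]
After 7 (swap(3, 1)): [A, H, B, F, C, D, G, E]
After 8 (reverse(1, 4)): [A, C, F, B, H, D, G, E]
After 9 (swap(0, 6)): [G, C, F, B, H, D, A, E]
After 10 (swap(4, 0)): [H, C, F, B, G, D, A, E]

Answer: 3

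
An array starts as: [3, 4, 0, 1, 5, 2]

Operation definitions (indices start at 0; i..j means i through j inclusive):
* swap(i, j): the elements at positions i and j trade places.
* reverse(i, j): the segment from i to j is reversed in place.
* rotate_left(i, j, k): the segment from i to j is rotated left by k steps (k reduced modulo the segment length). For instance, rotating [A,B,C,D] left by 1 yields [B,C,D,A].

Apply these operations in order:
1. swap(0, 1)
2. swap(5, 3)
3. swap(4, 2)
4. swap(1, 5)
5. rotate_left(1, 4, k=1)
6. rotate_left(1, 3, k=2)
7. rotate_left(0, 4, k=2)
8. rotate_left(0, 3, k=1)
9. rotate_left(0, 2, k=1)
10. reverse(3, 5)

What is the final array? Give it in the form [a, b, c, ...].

Answer: [1, 4, 2, 3, 0, 5]

Derivation:
After 1 (swap(0, 1)): [4, 3, 0, 1, 5, 2]
After 2 (swap(5, 3)): [4, 3, 0, 2, 5, 1]
After 3 (swap(4, 2)): [4, 3, 5, 2, 0, 1]
After 4 (swap(1, 5)): [4, 1, 5, 2, 0, 3]
After 5 (rotate_left(1, 4, k=1)): [4, 5, 2, 0, 1, 3]
After 6 (rotate_left(1, 3, k=2)): [4, 0, 5, 2, 1, 3]
After 7 (rotate_left(0, 4, k=2)): [5, 2, 1, 4, 0, 3]
After 8 (rotate_left(0, 3, k=1)): [2, 1, 4, 5, 0, 3]
After 9 (rotate_left(0, 2, k=1)): [1, 4, 2, 5, 0, 3]
After 10 (reverse(3, 5)): [1, 4, 2, 3, 0, 5]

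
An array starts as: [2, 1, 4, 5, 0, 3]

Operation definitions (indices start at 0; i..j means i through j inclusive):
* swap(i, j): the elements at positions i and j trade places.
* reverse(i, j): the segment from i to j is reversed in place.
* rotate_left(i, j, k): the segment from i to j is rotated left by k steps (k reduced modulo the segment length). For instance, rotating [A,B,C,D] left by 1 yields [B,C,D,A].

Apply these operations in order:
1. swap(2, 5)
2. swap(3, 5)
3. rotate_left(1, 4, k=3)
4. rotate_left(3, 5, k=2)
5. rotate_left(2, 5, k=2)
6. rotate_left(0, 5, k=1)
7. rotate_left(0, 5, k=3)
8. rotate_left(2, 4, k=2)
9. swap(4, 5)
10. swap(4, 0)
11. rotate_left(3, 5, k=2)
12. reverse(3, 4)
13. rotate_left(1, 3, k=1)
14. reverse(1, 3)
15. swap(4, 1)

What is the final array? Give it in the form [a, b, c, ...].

Answer: [4, 0, 2, 3, 5, 1]

Derivation:
After 1 (swap(2, 5)): [2, 1, 3, 5, 0, 4]
After 2 (swap(3, 5)): [2, 1, 3, 4, 0, 5]
After 3 (rotate_left(1, 4, k=3)): [2, 0, 1, 3, 4, 5]
After 4 (rotate_left(3, 5, k=2)): [2, 0, 1, 5, 3, 4]
After 5 (rotate_left(2, 5, k=2)): [2, 0, 3, 4, 1, 5]
After 6 (rotate_left(0, 5, k=1)): [0, 3, 4, 1, 5, 2]
After 7 (rotate_left(0, 5, k=3)): [1, 5, 2, 0, 3, 4]
After 8 (rotate_left(2, 4, k=2)): [1, 5, 3, 2, 0, 4]
After 9 (swap(4, 5)): [1, 5, 3, 2, 4, 0]
After 10 (swap(4, 0)): [4, 5, 3, 2, 1, 0]
After 11 (rotate_left(3, 5, k=2)): [4, 5, 3, 0, 2, 1]
After 12 (reverse(3, 4)): [4, 5, 3, 2, 0, 1]
After 13 (rotate_left(1, 3, k=1)): [4, 3, 2, 5, 0, 1]
After 14 (reverse(1, 3)): [4, 5, 2, 3, 0, 1]
After 15 (swap(4, 1)): [4, 0, 2, 3, 5, 1]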